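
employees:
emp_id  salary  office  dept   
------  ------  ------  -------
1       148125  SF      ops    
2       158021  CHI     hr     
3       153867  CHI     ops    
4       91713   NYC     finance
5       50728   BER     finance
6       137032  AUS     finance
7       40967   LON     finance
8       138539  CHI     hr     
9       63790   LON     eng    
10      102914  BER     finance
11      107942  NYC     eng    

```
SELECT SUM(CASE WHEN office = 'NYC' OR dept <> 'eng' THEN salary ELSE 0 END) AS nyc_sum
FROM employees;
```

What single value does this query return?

1129848

emp_id=1: ✓ → 148125
emp_id=2: ✓ → 158021
emp_id=3: ✓ → 153867
emp_id=4: ✓ → 91713
emp_id=5: ✓ → 50728
emp_id=6: ✓ → 137032
emp_id=7: ✓ → 40967
emp_id=8: ✓ → 138539
emp_id=9: ✗
emp_id=10: ✓ → 102914
emp_id=11: ✓ → 107942
nyc_sum = 148125 + 158021 + 153867 + 91713 + 50728 + 137032 + 40967 + 138539 + 102914 + 107942 = 1129848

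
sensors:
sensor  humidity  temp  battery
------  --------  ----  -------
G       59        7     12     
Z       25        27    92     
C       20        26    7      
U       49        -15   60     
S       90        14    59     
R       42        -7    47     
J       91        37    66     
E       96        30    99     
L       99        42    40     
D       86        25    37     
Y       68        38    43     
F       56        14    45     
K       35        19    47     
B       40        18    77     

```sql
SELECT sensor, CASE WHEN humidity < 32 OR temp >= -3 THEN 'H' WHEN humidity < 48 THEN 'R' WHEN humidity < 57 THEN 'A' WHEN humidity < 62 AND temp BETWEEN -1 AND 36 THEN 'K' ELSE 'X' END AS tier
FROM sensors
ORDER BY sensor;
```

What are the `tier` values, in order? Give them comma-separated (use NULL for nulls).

sensor=B: humidity < 32 OR temp >= -3 → H
sensor=C: humidity < 32 OR temp >= -3 → H
sensor=D: humidity < 32 OR temp >= -3 → H
sensor=E: humidity < 32 OR temp >= -3 → H
sensor=F: humidity < 32 OR temp >= -3 → H
sensor=G: humidity < 32 OR temp >= -3 → H
sensor=J: humidity < 32 OR temp >= -3 → H
sensor=K: humidity < 32 OR temp >= -3 → H
sensor=L: humidity < 32 OR temp >= -3 → H
sensor=R: humidity < 48 → R
sensor=S: humidity < 32 OR temp >= -3 → H
sensor=U: humidity < 57 → A
sensor=Y: humidity < 32 OR temp >= -3 → H
sensor=Z: humidity < 32 OR temp >= -3 → H

H, H, H, H, H, H, H, H, H, R, H, A, H, H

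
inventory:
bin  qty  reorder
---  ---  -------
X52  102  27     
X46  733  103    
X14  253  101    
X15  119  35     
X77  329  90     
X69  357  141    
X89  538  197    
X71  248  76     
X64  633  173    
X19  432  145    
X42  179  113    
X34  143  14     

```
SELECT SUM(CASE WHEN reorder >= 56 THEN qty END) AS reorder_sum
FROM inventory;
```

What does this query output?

bin=X52: ✗
bin=X46: ✓ → 733
bin=X14: ✓ → 253
bin=X15: ✗
bin=X77: ✓ → 329
bin=X69: ✓ → 357
bin=X89: ✓ → 538
bin=X71: ✓ → 248
bin=X64: ✓ → 633
bin=X19: ✓ → 432
bin=X42: ✓ → 179
bin=X34: ✗
reorder_sum = 733 + 253 + 329 + 357 + 538 + 248 + 633 + 432 + 179 = 3702

3702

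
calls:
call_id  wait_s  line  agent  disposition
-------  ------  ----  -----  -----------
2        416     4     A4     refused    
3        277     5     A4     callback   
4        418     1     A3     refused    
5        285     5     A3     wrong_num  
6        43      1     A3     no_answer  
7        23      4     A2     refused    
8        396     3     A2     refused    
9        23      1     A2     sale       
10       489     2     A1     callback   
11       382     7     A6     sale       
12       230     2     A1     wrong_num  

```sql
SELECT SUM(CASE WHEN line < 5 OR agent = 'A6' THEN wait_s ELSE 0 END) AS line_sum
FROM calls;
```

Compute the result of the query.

call_id=2: ✓ → 416
call_id=3: ✗
call_id=4: ✓ → 418
call_id=5: ✗
call_id=6: ✓ → 43
call_id=7: ✓ → 23
call_id=8: ✓ → 396
call_id=9: ✓ → 23
call_id=10: ✓ → 489
call_id=11: ✓ → 382
call_id=12: ✓ → 230
line_sum = 416 + 418 + 43 + 23 + 396 + 23 + 489 + 382 + 230 = 2420

2420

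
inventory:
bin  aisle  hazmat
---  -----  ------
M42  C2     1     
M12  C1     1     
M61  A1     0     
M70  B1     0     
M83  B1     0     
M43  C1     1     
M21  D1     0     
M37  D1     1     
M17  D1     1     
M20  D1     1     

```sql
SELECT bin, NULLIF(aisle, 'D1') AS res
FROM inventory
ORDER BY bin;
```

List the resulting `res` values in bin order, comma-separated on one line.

C1, NULL, NULL, NULL, NULL, C2, C1, A1, B1, B1

bin=M12: aisle=C1 vs D1: differ → C1
bin=M17: aisle=D1 vs D1: equal → NULL
bin=M20: aisle=D1 vs D1: equal → NULL
bin=M21: aisle=D1 vs D1: equal → NULL
bin=M37: aisle=D1 vs D1: equal → NULL
bin=M42: aisle=C2 vs D1: differ → C2
bin=M43: aisle=C1 vs D1: differ → C1
bin=M61: aisle=A1 vs D1: differ → A1
bin=M70: aisle=B1 vs D1: differ → B1
bin=M83: aisle=B1 vs D1: differ → B1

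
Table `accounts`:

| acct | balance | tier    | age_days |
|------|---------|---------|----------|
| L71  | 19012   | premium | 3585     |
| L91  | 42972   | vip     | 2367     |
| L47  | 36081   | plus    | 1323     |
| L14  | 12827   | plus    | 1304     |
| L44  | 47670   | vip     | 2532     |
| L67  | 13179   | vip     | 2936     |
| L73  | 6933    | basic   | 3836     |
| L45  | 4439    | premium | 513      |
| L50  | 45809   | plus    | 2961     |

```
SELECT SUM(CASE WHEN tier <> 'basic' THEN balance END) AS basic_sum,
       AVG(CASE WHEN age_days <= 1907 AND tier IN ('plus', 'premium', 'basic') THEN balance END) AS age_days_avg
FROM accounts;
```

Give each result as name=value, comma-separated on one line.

basic_sum=221989, age_days_avg=17782.3333333333

[basic_sum: tier <> 'basic']
acct=L71: ✓ → 19012
acct=L91: ✓ → 42972
acct=L47: ✓ → 36081
acct=L14: ✓ → 12827
acct=L44: ✓ → 47670
acct=L67: ✓ → 13179
acct=L73: ✗
acct=L45: ✓ → 4439
acct=L50: ✓ → 45809
basic_sum = 19012 + 42972 + 36081 + 12827 + 47670 + 13179 + 4439 + 45809 = 221989
—
[age_days_avg: age_days <= 1907 AND tier IN ('plus', 'premium', 'basic')]
acct=L71: ✗
acct=L91: ✗
acct=L47: ✓ → 36081
acct=L14: ✓ → 12827
acct=L44: ✗
acct=L67: ✗
acct=L73: ✗
acct=L45: ✓ → 4439
acct=L50: ✗
age_days_avg = (36081 + 12827 + 4439) / 3 = 17782.3333333333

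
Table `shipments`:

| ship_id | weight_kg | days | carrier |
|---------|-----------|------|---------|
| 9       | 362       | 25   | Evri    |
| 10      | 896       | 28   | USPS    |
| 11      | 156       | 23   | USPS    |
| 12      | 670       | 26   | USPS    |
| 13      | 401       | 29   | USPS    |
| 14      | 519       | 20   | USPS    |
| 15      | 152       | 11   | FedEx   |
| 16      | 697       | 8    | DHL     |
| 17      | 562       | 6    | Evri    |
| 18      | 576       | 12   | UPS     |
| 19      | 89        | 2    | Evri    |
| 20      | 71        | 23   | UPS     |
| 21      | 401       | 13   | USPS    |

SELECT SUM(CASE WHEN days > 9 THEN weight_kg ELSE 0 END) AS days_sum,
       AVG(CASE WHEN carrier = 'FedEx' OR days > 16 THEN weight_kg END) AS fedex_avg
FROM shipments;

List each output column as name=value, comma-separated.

days_sum=4204, fedex_avg=403.375

[days_sum: days > 9]
ship_id=9: ✓ → 362
ship_id=10: ✓ → 896
ship_id=11: ✓ → 156
ship_id=12: ✓ → 670
ship_id=13: ✓ → 401
ship_id=14: ✓ → 519
ship_id=15: ✓ → 152
ship_id=16: ✗
ship_id=17: ✗
ship_id=18: ✓ → 576
ship_id=19: ✗
ship_id=20: ✓ → 71
ship_id=21: ✓ → 401
days_sum = 362 + 896 + 156 + 670 + 401 + 519 + 152 + 576 + 71 + 401 = 4204
—
[fedex_avg: carrier = 'FedEx' OR days > 16]
ship_id=9: ✓ → 362
ship_id=10: ✓ → 896
ship_id=11: ✓ → 156
ship_id=12: ✓ → 670
ship_id=13: ✓ → 401
ship_id=14: ✓ → 519
ship_id=15: ✓ → 152
ship_id=16: ✗
ship_id=17: ✗
ship_id=18: ✗
ship_id=19: ✗
ship_id=20: ✓ → 71
ship_id=21: ✗
fedex_avg = (362 + 896 + 156 + 670 + 401 + 519 + 152 + 71) / 8 = 403.375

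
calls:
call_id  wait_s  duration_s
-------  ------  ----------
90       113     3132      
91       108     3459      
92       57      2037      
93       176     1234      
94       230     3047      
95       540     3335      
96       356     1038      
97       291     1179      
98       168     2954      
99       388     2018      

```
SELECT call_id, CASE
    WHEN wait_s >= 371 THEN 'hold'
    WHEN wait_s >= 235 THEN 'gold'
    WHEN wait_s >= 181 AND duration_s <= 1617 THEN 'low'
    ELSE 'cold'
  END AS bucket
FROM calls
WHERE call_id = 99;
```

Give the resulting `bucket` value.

hold

call_id = 99: wait_s=388, duration_s=2018.
wait_s >= 371 → true → hold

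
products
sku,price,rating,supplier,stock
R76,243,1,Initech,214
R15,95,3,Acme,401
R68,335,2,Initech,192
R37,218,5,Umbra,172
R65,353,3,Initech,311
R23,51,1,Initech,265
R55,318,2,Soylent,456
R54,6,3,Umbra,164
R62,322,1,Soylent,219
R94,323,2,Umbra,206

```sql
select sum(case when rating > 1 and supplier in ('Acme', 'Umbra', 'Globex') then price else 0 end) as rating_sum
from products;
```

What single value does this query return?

sku=R76: ✗
sku=R15: ✓ → 95
sku=R68: ✗
sku=R37: ✓ → 218
sku=R65: ✗
sku=R23: ✗
sku=R55: ✗
sku=R54: ✓ → 6
sku=R62: ✗
sku=R94: ✓ → 323
rating_sum = 95 + 218 + 6 + 323 = 642

642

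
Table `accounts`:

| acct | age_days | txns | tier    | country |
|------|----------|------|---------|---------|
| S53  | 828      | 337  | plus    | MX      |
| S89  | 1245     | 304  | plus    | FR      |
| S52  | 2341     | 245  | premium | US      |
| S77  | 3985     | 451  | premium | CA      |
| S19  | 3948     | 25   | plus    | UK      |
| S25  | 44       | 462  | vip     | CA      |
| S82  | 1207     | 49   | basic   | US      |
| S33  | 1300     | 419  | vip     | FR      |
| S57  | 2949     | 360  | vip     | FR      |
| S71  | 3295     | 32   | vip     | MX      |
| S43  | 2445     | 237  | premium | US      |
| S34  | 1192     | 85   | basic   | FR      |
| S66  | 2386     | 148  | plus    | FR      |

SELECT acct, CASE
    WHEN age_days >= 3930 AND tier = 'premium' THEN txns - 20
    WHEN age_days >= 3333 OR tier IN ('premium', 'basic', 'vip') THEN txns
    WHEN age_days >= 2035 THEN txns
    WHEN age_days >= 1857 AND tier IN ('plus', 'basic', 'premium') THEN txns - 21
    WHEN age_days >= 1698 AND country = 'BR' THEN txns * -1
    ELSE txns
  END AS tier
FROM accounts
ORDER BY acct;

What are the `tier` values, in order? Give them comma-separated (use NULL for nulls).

acct=S19: age_days >= 3333 OR tier IN ('premium', 'basic', 'vip') → 25
acct=S25: age_days >= 3333 OR tier IN ('premium', 'basic', 'vip') → 462
acct=S33: age_days >= 3333 OR tier IN ('premium', 'basic', 'vip') → 419
acct=S34: age_days >= 3333 OR tier IN ('premium', 'basic', 'vip') → 85
acct=S43: age_days >= 3333 OR tier IN ('premium', 'basic', 'vip') → 237
acct=S52: age_days >= 3333 OR tier IN ('premium', 'basic', 'vip') → 245
acct=S53: ELSE → 337
acct=S57: age_days >= 3333 OR tier IN ('premium', 'basic', 'vip') → 360
acct=S66: age_days >= 2035 → 148
acct=S71: age_days >= 3333 OR tier IN ('premium', 'basic', 'vip') → 32
acct=S77: age_days >= 3930 AND tier = 'premium' → 431
acct=S82: age_days >= 3333 OR tier IN ('premium', 'basic', 'vip') → 49
acct=S89: ELSE → 304

25, 462, 419, 85, 237, 245, 337, 360, 148, 32, 431, 49, 304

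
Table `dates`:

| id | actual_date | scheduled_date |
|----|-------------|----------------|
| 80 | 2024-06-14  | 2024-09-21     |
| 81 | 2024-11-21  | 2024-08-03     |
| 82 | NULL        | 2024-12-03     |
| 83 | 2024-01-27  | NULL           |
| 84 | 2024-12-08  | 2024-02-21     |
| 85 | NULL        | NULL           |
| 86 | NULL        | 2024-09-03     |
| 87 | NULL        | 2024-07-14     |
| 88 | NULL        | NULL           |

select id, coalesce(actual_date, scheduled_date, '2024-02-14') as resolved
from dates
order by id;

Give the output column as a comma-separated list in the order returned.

2024-06-14, 2024-11-21, 2024-12-03, 2024-01-27, 2024-12-08, 2024-02-14, 2024-09-03, 2024-07-14, 2024-02-14

id=80: actual_date=2024-06-14 → 2024-06-14
id=81: actual_date=2024-11-21 → 2024-11-21
id=82: actual_date=NULL, scheduled_date=2024-12-03 → 2024-12-03
id=83: actual_date=2024-01-27 → 2024-01-27
id=84: actual_date=2024-12-08 → 2024-12-08
id=85: actual_date=NULL, scheduled_date=NULL, → literal 2024-02-14 → 2024-02-14
id=86: actual_date=NULL, scheduled_date=2024-09-03 → 2024-09-03
id=87: actual_date=NULL, scheduled_date=2024-07-14 → 2024-07-14
id=88: actual_date=NULL, scheduled_date=NULL, → literal 2024-02-14 → 2024-02-14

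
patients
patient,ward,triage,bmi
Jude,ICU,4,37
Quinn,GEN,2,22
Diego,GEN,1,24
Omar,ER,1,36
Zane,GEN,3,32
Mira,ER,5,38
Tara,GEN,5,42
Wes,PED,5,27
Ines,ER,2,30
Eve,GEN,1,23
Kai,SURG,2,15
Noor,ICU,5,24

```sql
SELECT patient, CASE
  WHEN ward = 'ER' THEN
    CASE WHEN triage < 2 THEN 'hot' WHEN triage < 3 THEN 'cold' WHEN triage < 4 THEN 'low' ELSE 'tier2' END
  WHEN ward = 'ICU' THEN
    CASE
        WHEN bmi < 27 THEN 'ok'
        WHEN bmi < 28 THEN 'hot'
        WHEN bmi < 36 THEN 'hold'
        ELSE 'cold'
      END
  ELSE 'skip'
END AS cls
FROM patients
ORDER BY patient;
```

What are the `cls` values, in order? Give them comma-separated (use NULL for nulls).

skip, skip, cold, cold, skip, tier2, ok, hot, skip, skip, skip, skip

patient=Diego: ward='GEN' → outer ELSE → skip
patient=Eve: ward='GEN' → outer ELSE → skip
patient=Ines: ward='ER' → inner[triage < 3] → cold
patient=Jude: ward='ICU' → inner[ELSE] → cold
patient=Kai: ward='SURG' → outer ELSE → skip
patient=Mira: ward='ER' → inner[ELSE] → tier2
patient=Noor: ward='ICU' → inner[bmi < 27] → ok
patient=Omar: ward='ER' → inner[triage < 2] → hot
patient=Quinn: ward='GEN' → outer ELSE → skip
patient=Tara: ward='GEN' → outer ELSE → skip
patient=Wes: ward='PED' → outer ELSE → skip
patient=Zane: ward='GEN' → outer ELSE → skip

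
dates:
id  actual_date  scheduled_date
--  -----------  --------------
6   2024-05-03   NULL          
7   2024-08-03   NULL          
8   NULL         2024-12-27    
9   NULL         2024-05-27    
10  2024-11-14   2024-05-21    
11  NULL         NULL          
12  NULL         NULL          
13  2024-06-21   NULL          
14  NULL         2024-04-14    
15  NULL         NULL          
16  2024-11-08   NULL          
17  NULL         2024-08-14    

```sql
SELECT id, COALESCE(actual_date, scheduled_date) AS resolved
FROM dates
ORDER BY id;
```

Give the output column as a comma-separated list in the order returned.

2024-05-03, 2024-08-03, 2024-12-27, 2024-05-27, 2024-11-14, NULL, NULL, 2024-06-21, 2024-04-14, NULL, 2024-11-08, 2024-08-14

id=6: actual_date=2024-05-03 → 2024-05-03
id=7: actual_date=2024-08-03 → 2024-08-03
id=8: actual_date=NULL, scheduled_date=2024-12-27 → 2024-12-27
id=9: actual_date=NULL, scheduled_date=2024-05-27 → 2024-05-27
id=10: actual_date=2024-11-14 → 2024-11-14
id=11: actual_date=NULL, scheduled_date=NULL (all NULL) → NULL
id=12: actual_date=NULL, scheduled_date=NULL (all NULL) → NULL
id=13: actual_date=2024-06-21 → 2024-06-21
id=14: actual_date=NULL, scheduled_date=2024-04-14 → 2024-04-14
id=15: actual_date=NULL, scheduled_date=NULL (all NULL) → NULL
id=16: actual_date=2024-11-08 → 2024-11-08
id=17: actual_date=NULL, scheduled_date=2024-08-14 → 2024-08-14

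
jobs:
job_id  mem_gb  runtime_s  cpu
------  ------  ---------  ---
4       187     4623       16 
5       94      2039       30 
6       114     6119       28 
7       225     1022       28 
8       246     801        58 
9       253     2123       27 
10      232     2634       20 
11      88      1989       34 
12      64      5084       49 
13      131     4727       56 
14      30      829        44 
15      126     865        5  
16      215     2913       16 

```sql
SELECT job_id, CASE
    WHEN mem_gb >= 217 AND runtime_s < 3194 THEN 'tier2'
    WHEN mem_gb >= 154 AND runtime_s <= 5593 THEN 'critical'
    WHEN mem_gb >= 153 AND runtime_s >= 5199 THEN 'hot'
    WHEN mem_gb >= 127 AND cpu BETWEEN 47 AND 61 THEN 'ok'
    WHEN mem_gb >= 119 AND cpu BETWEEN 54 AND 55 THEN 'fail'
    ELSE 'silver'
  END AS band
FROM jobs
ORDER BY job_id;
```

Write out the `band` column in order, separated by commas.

job_id=4: mem_gb >= 154 AND runtime_s <= 5593 → critical
job_id=5: ELSE → silver
job_id=6: ELSE → silver
job_id=7: mem_gb >= 217 AND runtime_s < 3194 → tier2
job_id=8: mem_gb >= 217 AND runtime_s < 3194 → tier2
job_id=9: mem_gb >= 217 AND runtime_s < 3194 → tier2
job_id=10: mem_gb >= 217 AND runtime_s < 3194 → tier2
job_id=11: ELSE → silver
job_id=12: ELSE → silver
job_id=13: mem_gb >= 127 AND cpu BETWEEN 47 AND 61 → ok
job_id=14: ELSE → silver
job_id=15: ELSE → silver
job_id=16: mem_gb >= 154 AND runtime_s <= 5593 → critical

critical, silver, silver, tier2, tier2, tier2, tier2, silver, silver, ok, silver, silver, critical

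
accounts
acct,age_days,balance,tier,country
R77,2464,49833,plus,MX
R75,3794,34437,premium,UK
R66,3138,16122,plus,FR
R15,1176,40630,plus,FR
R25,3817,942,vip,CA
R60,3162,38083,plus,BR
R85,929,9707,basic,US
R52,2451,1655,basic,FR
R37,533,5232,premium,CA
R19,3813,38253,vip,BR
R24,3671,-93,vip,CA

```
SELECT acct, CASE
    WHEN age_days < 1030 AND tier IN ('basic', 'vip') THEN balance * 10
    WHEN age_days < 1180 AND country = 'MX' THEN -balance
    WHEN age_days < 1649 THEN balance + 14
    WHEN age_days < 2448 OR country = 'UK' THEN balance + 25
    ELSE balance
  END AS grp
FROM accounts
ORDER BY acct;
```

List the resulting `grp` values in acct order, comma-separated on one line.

acct=R15: age_days < 1649 → 40644
acct=R19: ELSE → 38253
acct=R24: ELSE → -93
acct=R25: ELSE → 942
acct=R37: age_days < 1649 → 5246
acct=R52: ELSE → 1655
acct=R60: ELSE → 38083
acct=R66: ELSE → 16122
acct=R75: age_days < 2448 OR country = 'UK' → 34462
acct=R77: ELSE → 49833
acct=R85: age_days < 1030 AND tier IN ('basic', 'vip') → 97070

40644, 38253, -93, 942, 5246, 1655, 38083, 16122, 34462, 49833, 97070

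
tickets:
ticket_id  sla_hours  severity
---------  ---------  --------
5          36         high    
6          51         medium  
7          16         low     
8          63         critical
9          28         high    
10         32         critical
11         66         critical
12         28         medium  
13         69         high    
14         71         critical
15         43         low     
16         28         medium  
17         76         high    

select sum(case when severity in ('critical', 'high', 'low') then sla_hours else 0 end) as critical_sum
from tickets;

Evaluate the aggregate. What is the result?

ticket_id=5: ✓ → 36
ticket_id=6: ✗
ticket_id=7: ✓ → 16
ticket_id=8: ✓ → 63
ticket_id=9: ✓ → 28
ticket_id=10: ✓ → 32
ticket_id=11: ✓ → 66
ticket_id=12: ✗
ticket_id=13: ✓ → 69
ticket_id=14: ✓ → 71
ticket_id=15: ✓ → 43
ticket_id=16: ✗
ticket_id=17: ✓ → 76
critical_sum = 36 + 16 + 63 + 28 + 32 + 66 + 69 + 71 + 43 + 76 = 500

500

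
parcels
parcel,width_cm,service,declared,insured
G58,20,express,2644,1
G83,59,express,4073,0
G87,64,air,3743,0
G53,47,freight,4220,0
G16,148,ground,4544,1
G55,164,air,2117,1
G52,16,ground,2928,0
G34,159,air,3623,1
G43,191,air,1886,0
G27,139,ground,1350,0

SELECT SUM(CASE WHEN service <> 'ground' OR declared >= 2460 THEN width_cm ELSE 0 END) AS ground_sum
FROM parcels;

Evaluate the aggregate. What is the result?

parcel=G58: ✓ → 20
parcel=G83: ✓ → 59
parcel=G87: ✓ → 64
parcel=G53: ✓ → 47
parcel=G16: ✓ → 148
parcel=G55: ✓ → 164
parcel=G52: ✓ → 16
parcel=G34: ✓ → 159
parcel=G43: ✓ → 191
parcel=G27: ✗
ground_sum = 20 + 59 + 64 + 47 + 148 + 164 + 16 + 159 + 191 = 868

868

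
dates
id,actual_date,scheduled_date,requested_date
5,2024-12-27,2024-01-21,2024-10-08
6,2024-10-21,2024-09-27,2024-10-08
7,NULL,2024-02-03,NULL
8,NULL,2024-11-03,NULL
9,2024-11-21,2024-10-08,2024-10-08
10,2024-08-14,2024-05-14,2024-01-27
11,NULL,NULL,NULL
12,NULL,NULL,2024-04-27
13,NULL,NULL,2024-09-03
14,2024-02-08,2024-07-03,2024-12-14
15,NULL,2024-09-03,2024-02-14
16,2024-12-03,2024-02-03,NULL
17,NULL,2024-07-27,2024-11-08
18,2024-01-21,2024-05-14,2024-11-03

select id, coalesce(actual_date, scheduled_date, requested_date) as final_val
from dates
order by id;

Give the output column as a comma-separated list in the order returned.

2024-12-27, 2024-10-21, 2024-02-03, 2024-11-03, 2024-11-21, 2024-08-14, NULL, 2024-04-27, 2024-09-03, 2024-02-08, 2024-09-03, 2024-12-03, 2024-07-27, 2024-01-21

id=5: actual_date=2024-12-27 → 2024-12-27
id=6: actual_date=2024-10-21 → 2024-10-21
id=7: actual_date=NULL, scheduled_date=2024-02-03 → 2024-02-03
id=8: actual_date=NULL, scheduled_date=2024-11-03 → 2024-11-03
id=9: actual_date=2024-11-21 → 2024-11-21
id=10: actual_date=2024-08-14 → 2024-08-14
id=11: actual_date=NULL, scheduled_date=NULL, requested_date=NULL (all NULL) → NULL
id=12: actual_date=NULL, scheduled_date=NULL, requested_date=2024-04-27 → 2024-04-27
id=13: actual_date=NULL, scheduled_date=NULL, requested_date=2024-09-03 → 2024-09-03
id=14: actual_date=2024-02-08 → 2024-02-08
id=15: actual_date=NULL, scheduled_date=2024-09-03 → 2024-09-03
id=16: actual_date=2024-12-03 → 2024-12-03
id=17: actual_date=NULL, scheduled_date=2024-07-27 → 2024-07-27
id=18: actual_date=2024-01-21 → 2024-01-21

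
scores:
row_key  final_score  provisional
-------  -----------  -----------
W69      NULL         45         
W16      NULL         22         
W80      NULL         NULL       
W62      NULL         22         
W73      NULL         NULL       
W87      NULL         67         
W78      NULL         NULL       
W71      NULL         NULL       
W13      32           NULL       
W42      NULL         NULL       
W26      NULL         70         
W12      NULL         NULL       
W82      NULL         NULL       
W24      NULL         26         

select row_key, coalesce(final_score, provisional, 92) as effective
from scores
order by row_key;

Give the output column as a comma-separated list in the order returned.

92, 32, 22, 26, 70, 92, 22, 45, 92, 92, 92, 92, 92, 67

row_key=W12: final_score=NULL, provisional=NULL, → literal 92 → 92
row_key=W13: final_score=32 → 32
row_key=W16: final_score=NULL, provisional=22 → 22
row_key=W24: final_score=NULL, provisional=26 → 26
row_key=W26: final_score=NULL, provisional=70 → 70
row_key=W42: final_score=NULL, provisional=NULL, → literal 92 → 92
row_key=W62: final_score=NULL, provisional=22 → 22
row_key=W69: final_score=NULL, provisional=45 → 45
row_key=W71: final_score=NULL, provisional=NULL, → literal 92 → 92
row_key=W73: final_score=NULL, provisional=NULL, → literal 92 → 92
row_key=W78: final_score=NULL, provisional=NULL, → literal 92 → 92
row_key=W80: final_score=NULL, provisional=NULL, → literal 92 → 92
row_key=W82: final_score=NULL, provisional=NULL, → literal 92 → 92
row_key=W87: final_score=NULL, provisional=67 → 67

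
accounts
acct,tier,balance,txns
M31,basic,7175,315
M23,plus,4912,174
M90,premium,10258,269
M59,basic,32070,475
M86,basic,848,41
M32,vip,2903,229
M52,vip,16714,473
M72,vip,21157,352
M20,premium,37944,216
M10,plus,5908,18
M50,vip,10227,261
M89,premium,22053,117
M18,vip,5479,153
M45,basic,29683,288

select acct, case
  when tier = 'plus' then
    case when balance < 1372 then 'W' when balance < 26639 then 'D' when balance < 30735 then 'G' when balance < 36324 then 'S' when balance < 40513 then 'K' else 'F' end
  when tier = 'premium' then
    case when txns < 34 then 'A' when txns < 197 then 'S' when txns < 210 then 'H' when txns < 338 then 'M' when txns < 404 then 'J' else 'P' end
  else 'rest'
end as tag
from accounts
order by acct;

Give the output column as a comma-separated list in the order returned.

acct=M10: tier='plus' → inner[balance < 26639] → D
acct=M18: tier='vip' → outer ELSE → rest
acct=M20: tier='premium' → inner[txns < 338] → M
acct=M23: tier='plus' → inner[balance < 26639] → D
acct=M31: tier='basic' → outer ELSE → rest
acct=M32: tier='vip' → outer ELSE → rest
acct=M45: tier='basic' → outer ELSE → rest
acct=M50: tier='vip' → outer ELSE → rest
acct=M52: tier='vip' → outer ELSE → rest
acct=M59: tier='basic' → outer ELSE → rest
acct=M72: tier='vip' → outer ELSE → rest
acct=M86: tier='basic' → outer ELSE → rest
acct=M89: tier='premium' → inner[txns < 197] → S
acct=M90: tier='premium' → inner[txns < 338] → M

D, rest, M, D, rest, rest, rest, rest, rest, rest, rest, rest, S, M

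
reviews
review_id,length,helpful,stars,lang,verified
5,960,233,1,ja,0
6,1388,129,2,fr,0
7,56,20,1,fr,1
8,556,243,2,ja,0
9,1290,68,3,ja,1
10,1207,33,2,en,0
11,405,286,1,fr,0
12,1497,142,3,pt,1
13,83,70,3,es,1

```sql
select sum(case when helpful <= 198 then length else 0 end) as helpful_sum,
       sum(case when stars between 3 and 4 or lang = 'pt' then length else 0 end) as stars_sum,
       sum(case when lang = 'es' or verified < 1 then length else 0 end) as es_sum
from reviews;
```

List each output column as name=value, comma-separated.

helpful_sum=5521, stars_sum=2870, es_sum=4599

[helpful_sum: helpful <= 198]
review_id=5: ✗
review_id=6: ✓ → 1388
review_id=7: ✓ → 56
review_id=8: ✗
review_id=9: ✓ → 1290
review_id=10: ✓ → 1207
review_id=11: ✗
review_id=12: ✓ → 1497
review_id=13: ✓ → 83
helpful_sum = 1388 + 56 + 1290 + 1207 + 1497 + 83 = 5521
—
[stars_sum: stars between 3 and 4 or lang = 'pt']
review_id=5: ✗
review_id=6: ✗
review_id=7: ✗
review_id=8: ✗
review_id=9: ✓ → 1290
review_id=10: ✗
review_id=11: ✗
review_id=12: ✓ → 1497
review_id=13: ✓ → 83
stars_sum = 1290 + 1497 + 83 = 2870
—
[es_sum: lang = 'es' or verified < 1]
review_id=5: ✓ → 960
review_id=6: ✓ → 1388
review_id=7: ✗
review_id=8: ✓ → 556
review_id=9: ✗
review_id=10: ✓ → 1207
review_id=11: ✓ → 405
review_id=12: ✗
review_id=13: ✓ → 83
es_sum = 960 + 1388 + 556 + 1207 + 405 + 83 = 4599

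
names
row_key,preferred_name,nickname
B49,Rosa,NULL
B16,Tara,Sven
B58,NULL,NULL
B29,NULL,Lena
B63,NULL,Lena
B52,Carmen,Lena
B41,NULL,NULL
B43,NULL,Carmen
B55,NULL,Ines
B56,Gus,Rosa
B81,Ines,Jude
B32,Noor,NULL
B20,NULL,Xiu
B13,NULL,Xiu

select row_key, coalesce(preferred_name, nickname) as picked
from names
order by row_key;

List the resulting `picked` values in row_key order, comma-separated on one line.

row_key=B13: preferred_name=NULL, nickname=Xiu → Xiu
row_key=B16: preferred_name=Tara → Tara
row_key=B20: preferred_name=NULL, nickname=Xiu → Xiu
row_key=B29: preferred_name=NULL, nickname=Lena → Lena
row_key=B32: preferred_name=Noor → Noor
row_key=B41: preferred_name=NULL, nickname=NULL (all NULL) → NULL
row_key=B43: preferred_name=NULL, nickname=Carmen → Carmen
row_key=B49: preferred_name=Rosa → Rosa
row_key=B52: preferred_name=Carmen → Carmen
row_key=B55: preferred_name=NULL, nickname=Ines → Ines
row_key=B56: preferred_name=Gus → Gus
row_key=B58: preferred_name=NULL, nickname=NULL (all NULL) → NULL
row_key=B63: preferred_name=NULL, nickname=Lena → Lena
row_key=B81: preferred_name=Ines → Ines

Xiu, Tara, Xiu, Lena, Noor, NULL, Carmen, Rosa, Carmen, Ines, Gus, NULL, Lena, Ines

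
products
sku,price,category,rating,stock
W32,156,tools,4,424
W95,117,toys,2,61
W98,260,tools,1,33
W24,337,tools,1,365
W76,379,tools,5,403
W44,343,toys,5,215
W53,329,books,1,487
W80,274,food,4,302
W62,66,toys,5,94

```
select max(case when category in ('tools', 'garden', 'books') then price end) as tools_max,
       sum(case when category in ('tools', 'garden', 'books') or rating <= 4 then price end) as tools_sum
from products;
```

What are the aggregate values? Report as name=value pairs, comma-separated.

tools_max=379, tools_sum=1852

[tools_max: category in ('tools', 'garden', 'books')]
sku=W32: ✓ → 156
sku=W95: ✗
sku=W98: ✓ → 260
sku=W24: ✓ → 337
sku=W76: ✓ → 379
sku=W44: ✗
sku=W53: ✓ → 329
sku=W80: ✗
sku=W62: ✗
tools_max = MAX(156, 260, 337, 379, 329) = 379
—
[tools_sum: category in ('tools', 'garden', 'books') or rating <= 4]
sku=W32: ✓ → 156
sku=W95: ✓ → 117
sku=W98: ✓ → 260
sku=W24: ✓ → 337
sku=W76: ✓ → 379
sku=W44: ✗
sku=W53: ✓ → 329
sku=W80: ✓ → 274
sku=W62: ✗
tools_sum = 156 + 117 + 260 + 337 + 379 + 329 + 274 = 1852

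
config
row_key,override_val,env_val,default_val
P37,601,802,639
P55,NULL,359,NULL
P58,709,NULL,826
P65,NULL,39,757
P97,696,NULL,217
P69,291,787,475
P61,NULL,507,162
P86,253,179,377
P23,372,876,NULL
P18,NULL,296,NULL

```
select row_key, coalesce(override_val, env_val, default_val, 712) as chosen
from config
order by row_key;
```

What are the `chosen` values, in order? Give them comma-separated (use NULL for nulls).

row_key=P18: override_val=NULL, env_val=296 → 296
row_key=P23: override_val=372 → 372
row_key=P37: override_val=601 → 601
row_key=P55: override_val=NULL, env_val=359 → 359
row_key=P58: override_val=709 → 709
row_key=P61: override_val=NULL, env_val=507 → 507
row_key=P65: override_val=NULL, env_val=39 → 39
row_key=P69: override_val=291 → 291
row_key=P86: override_val=253 → 253
row_key=P97: override_val=696 → 696

296, 372, 601, 359, 709, 507, 39, 291, 253, 696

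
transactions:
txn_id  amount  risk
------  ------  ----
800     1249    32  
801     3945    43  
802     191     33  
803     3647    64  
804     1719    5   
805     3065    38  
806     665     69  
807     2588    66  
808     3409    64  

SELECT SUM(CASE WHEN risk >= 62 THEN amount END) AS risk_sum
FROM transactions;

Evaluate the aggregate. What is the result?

txn_id=800: ✗
txn_id=801: ✗
txn_id=802: ✗
txn_id=803: ✓ → 3647
txn_id=804: ✗
txn_id=805: ✗
txn_id=806: ✓ → 665
txn_id=807: ✓ → 2588
txn_id=808: ✓ → 3409
risk_sum = 3647 + 665 + 2588 + 3409 = 10309

10309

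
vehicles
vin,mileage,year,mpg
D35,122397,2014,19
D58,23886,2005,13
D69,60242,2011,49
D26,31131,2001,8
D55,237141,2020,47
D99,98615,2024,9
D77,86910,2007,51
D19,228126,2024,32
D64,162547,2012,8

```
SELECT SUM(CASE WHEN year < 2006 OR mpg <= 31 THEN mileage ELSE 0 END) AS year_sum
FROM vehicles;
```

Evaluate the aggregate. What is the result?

vin=D35: ✓ → 122397
vin=D58: ✓ → 23886
vin=D69: ✗
vin=D26: ✓ → 31131
vin=D55: ✗
vin=D99: ✓ → 98615
vin=D77: ✗
vin=D19: ✗
vin=D64: ✓ → 162547
year_sum = 122397 + 23886 + 31131 + 98615 + 162547 = 438576

438576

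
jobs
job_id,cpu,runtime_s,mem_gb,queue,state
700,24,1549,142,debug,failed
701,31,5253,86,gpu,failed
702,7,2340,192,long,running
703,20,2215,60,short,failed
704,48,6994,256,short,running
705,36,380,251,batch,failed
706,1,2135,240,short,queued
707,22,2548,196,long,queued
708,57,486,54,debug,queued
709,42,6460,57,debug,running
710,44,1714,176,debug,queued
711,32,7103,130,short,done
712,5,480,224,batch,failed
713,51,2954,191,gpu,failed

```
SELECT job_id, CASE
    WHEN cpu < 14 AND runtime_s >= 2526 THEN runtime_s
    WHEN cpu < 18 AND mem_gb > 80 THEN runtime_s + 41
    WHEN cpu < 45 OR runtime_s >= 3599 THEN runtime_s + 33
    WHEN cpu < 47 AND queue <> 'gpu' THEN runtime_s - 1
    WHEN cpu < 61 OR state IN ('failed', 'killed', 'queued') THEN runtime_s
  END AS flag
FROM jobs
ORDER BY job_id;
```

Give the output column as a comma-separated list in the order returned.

job_id=700: cpu < 45 OR runtime_s >= 3599 → 1582
job_id=701: cpu < 45 OR runtime_s >= 3599 → 5286
job_id=702: cpu < 18 AND mem_gb > 80 → 2381
job_id=703: cpu < 45 OR runtime_s >= 3599 → 2248
job_id=704: cpu < 45 OR runtime_s >= 3599 → 7027
job_id=705: cpu < 45 OR runtime_s >= 3599 → 413
job_id=706: cpu < 18 AND mem_gb > 80 → 2176
job_id=707: cpu < 45 OR runtime_s >= 3599 → 2581
job_id=708: cpu < 61 OR state IN ('failed', 'killed', 'queued') → 486
job_id=709: cpu < 45 OR runtime_s >= 3599 → 6493
job_id=710: cpu < 45 OR runtime_s >= 3599 → 1747
job_id=711: cpu < 45 OR runtime_s >= 3599 → 7136
job_id=712: cpu < 18 AND mem_gb > 80 → 521
job_id=713: cpu < 61 OR state IN ('failed', 'killed', 'queued') → 2954

1582, 5286, 2381, 2248, 7027, 413, 2176, 2581, 486, 6493, 1747, 7136, 521, 2954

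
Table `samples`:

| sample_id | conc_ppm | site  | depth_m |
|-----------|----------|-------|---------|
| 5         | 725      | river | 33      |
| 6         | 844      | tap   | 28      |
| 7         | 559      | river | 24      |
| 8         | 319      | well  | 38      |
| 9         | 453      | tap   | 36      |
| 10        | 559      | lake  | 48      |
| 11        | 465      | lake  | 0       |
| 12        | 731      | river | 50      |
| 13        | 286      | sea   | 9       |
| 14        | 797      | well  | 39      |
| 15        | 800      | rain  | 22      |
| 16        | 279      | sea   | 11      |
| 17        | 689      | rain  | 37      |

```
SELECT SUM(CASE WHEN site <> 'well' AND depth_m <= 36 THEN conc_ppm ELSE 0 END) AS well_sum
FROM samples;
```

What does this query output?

sample_id=5: ✓ → 725
sample_id=6: ✓ → 844
sample_id=7: ✓ → 559
sample_id=8: ✗
sample_id=9: ✓ → 453
sample_id=10: ✗
sample_id=11: ✓ → 465
sample_id=12: ✗
sample_id=13: ✓ → 286
sample_id=14: ✗
sample_id=15: ✓ → 800
sample_id=16: ✓ → 279
sample_id=17: ✗
well_sum = 725 + 844 + 559 + 453 + 465 + 286 + 800 + 279 = 4411

4411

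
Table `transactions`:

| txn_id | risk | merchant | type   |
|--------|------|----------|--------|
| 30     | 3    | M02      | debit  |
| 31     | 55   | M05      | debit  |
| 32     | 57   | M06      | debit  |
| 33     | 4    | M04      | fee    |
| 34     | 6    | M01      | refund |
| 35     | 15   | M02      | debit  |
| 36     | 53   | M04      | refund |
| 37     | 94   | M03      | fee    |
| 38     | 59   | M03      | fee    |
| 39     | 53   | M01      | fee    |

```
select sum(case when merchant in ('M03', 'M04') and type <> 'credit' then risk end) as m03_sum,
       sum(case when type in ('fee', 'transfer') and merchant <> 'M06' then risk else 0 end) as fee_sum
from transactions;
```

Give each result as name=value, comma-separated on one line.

[m03_sum: merchant in ('M03', 'M04') and type <> 'credit']
txn_id=30: ✗
txn_id=31: ✗
txn_id=32: ✗
txn_id=33: ✓ → 4
txn_id=34: ✗
txn_id=35: ✗
txn_id=36: ✓ → 53
txn_id=37: ✓ → 94
txn_id=38: ✓ → 59
txn_id=39: ✗
m03_sum = 4 + 53 + 94 + 59 = 210
—
[fee_sum: type in ('fee', 'transfer') and merchant <> 'M06']
txn_id=30: ✗
txn_id=31: ✗
txn_id=32: ✗
txn_id=33: ✓ → 4
txn_id=34: ✗
txn_id=35: ✗
txn_id=36: ✗
txn_id=37: ✓ → 94
txn_id=38: ✓ → 59
txn_id=39: ✓ → 53
fee_sum = 4 + 94 + 59 + 53 = 210

m03_sum=210, fee_sum=210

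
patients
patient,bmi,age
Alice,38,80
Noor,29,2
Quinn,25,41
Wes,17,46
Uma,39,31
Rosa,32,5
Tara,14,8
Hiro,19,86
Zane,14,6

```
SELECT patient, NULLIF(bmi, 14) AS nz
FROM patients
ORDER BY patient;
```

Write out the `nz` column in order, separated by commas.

38, 19, 29, 25, 32, NULL, 39, 17, NULL

patient=Alice: bmi=38 vs 14: differ → 38
patient=Hiro: bmi=19 vs 14: differ → 19
patient=Noor: bmi=29 vs 14: differ → 29
patient=Quinn: bmi=25 vs 14: differ → 25
patient=Rosa: bmi=32 vs 14: differ → 32
patient=Tara: bmi=14 vs 14: equal → NULL
patient=Uma: bmi=39 vs 14: differ → 39
patient=Wes: bmi=17 vs 14: differ → 17
patient=Zane: bmi=14 vs 14: equal → NULL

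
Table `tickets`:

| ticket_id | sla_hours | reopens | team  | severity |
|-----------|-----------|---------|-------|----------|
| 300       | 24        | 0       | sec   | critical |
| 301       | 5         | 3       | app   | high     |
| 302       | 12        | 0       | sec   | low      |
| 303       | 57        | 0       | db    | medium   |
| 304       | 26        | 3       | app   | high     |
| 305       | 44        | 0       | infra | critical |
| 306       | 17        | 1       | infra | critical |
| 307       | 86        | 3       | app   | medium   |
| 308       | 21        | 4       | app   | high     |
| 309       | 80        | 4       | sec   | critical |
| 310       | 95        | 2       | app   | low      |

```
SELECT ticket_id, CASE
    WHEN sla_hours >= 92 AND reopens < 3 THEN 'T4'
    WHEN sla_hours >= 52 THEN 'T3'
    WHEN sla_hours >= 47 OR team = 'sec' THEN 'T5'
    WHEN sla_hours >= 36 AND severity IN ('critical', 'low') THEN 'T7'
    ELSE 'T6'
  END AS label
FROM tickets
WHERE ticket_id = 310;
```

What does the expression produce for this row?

ticket_id = 310: sla_hours=95, reopens=2, team=app, severity=low.
sla_hours >= 92 AND reopens < 3 → true → T4

T4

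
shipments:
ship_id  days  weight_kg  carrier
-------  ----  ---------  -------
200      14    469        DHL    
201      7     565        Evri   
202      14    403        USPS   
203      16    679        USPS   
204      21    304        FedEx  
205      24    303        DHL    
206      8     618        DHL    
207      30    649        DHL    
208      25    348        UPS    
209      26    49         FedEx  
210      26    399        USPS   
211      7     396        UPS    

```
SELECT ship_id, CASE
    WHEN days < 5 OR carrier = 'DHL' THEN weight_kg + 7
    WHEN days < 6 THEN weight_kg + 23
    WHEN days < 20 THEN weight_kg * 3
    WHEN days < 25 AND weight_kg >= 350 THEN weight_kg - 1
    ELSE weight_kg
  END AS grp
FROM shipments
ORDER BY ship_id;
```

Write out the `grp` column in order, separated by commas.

ship_id=200: days < 5 OR carrier = 'DHL' → 476
ship_id=201: days < 20 → 1695
ship_id=202: days < 20 → 1209
ship_id=203: days < 20 → 2037
ship_id=204: ELSE → 304
ship_id=205: days < 5 OR carrier = 'DHL' → 310
ship_id=206: days < 5 OR carrier = 'DHL' → 625
ship_id=207: days < 5 OR carrier = 'DHL' → 656
ship_id=208: ELSE → 348
ship_id=209: ELSE → 49
ship_id=210: ELSE → 399
ship_id=211: days < 20 → 1188

476, 1695, 1209, 2037, 304, 310, 625, 656, 348, 49, 399, 1188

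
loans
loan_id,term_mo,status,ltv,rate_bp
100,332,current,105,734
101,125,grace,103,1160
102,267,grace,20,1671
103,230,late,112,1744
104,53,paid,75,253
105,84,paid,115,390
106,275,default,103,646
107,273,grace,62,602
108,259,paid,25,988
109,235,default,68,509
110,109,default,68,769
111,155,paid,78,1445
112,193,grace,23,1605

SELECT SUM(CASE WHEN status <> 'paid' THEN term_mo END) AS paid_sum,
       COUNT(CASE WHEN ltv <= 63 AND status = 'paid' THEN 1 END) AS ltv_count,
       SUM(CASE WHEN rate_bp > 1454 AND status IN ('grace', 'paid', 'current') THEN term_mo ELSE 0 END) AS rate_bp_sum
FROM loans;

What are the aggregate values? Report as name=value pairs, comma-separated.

[paid_sum: status <> 'paid']
loan_id=100: ✓ → 332
loan_id=101: ✓ → 125
loan_id=102: ✓ → 267
loan_id=103: ✓ → 230
loan_id=104: ✗
loan_id=105: ✗
loan_id=106: ✓ → 275
loan_id=107: ✓ → 273
loan_id=108: ✗
loan_id=109: ✓ → 235
loan_id=110: ✓ → 109
loan_id=111: ✗
loan_id=112: ✓ → 193
paid_sum = 332 + 125 + 267 + 230 + 275 + 273 + 235 + 109 + 193 = 2039
—
[ltv_count: ltv <= 63 AND status = 'paid']
loan_id=100: ✗
loan_id=101: ✗
loan_id=102: ✗
loan_id=103: ✗
loan_id=104: ✗
loan_id=105: ✗
loan_id=106: ✗
loan_id=107: ✗
loan_id=108: ✓ → 1
loan_id=109: ✗
loan_id=110: ✗
loan_id=111: ✗
loan_id=112: ✗
ltv_count = COUNT(1) = 1
—
[rate_bp_sum: rate_bp > 1454 AND status IN ('grace', 'paid', 'current')]
loan_id=100: ✗
loan_id=101: ✗
loan_id=102: ✓ → 267
loan_id=103: ✗
loan_id=104: ✗
loan_id=105: ✗
loan_id=106: ✗
loan_id=107: ✗
loan_id=108: ✗
loan_id=109: ✗
loan_id=110: ✗
loan_id=111: ✗
loan_id=112: ✓ → 193
rate_bp_sum = 267 + 193 = 460

paid_sum=2039, ltv_count=1, rate_bp_sum=460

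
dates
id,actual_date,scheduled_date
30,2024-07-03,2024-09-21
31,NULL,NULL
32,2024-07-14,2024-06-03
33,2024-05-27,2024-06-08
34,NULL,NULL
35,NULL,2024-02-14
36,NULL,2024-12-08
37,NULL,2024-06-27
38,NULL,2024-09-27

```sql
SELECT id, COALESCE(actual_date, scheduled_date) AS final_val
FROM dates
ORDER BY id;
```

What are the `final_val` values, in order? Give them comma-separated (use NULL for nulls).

id=30: actual_date=2024-07-03 → 2024-07-03
id=31: actual_date=NULL, scheduled_date=NULL (all NULL) → NULL
id=32: actual_date=2024-07-14 → 2024-07-14
id=33: actual_date=2024-05-27 → 2024-05-27
id=34: actual_date=NULL, scheduled_date=NULL (all NULL) → NULL
id=35: actual_date=NULL, scheduled_date=2024-02-14 → 2024-02-14
id=36: actual_date=NULL, scheduled_date=2024-12-08 → 2024-12-08
id=37: actual_date=NULL, scheduled_date=2024-06-27 → 2024-06-27
id=38: actual_date=NULL, scheduled_date=2024-09-27 → 2024-09-27

2024-07-03, NULL, 2024-07-14, 2024-05-27, NULL, 2024-02-14, 2024-12-08, 2024-06-27, 2024-09-27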